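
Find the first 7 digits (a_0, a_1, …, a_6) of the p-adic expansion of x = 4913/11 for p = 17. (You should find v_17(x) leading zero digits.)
(a_0, …, a_6) = (0, 0, 0, 14, 10, 4, 9)

v_17(4913/11) = 3, so a_0 = ... = a_2 = 0. Factor out: x = 17^3 · u with u = 1/11 a unit in ℤ_17. Expand u iteratively via a_{v+i} = u_i mod 17, u_{i+1} = (u_i − a_{v+i})/17:
  u_0 = 1/11;  a_3 = 14;  u_1 = (u_0 − 14)/17 = -9/11
  u_1 = -9/11;  a_4 = 10;  u_2 = (u_1 − 10)/17 = -7/11
  u_2 = -7/11;  a_5 = 4;  u_3 = (u_2 − 4)/17 = -3/11
  u_3 = -3/11;  a_6 = 9;  u_4 = (u_3 − 9)/17 = -6/11
Digits: (0, 0, 0, 14, 10, 4, 9).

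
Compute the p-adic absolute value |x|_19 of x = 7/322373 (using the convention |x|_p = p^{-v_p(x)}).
|7/322373|_19 = 6859

Step 1 — compute v_19(x) by factoring powers of 19 out of the numerator and denominator: v_19(7/322373) = -3. Step 2 — apply |x|_p = p^{-v_p(x)} = 19^{3} = 6859.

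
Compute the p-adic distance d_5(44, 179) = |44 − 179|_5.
d_5(44, 179) = 1/5

Step 1 — x − y = 44 − 179 = -135. Step 2 — v_5(-135) = 1 (factor: -135 = −(5^1 · 27); the sign does not affect v_p). Step 3 — |x − y|_5 = 5^{-1} = 1/5.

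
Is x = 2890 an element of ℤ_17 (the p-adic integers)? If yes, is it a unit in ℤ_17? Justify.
x ∈ ℤ_17 but not a unit; v_17(x) = 2 > 0

ℤ_17 = {x ∈ ℚ_17 : v_17(x) ≥ 0} and ℤ_17^× = {x ∈ ℤ_17 : v_17(x) = 0}. Here v_17(2890) = v_17(num) − v_17(den) = 2; compare against these criteria.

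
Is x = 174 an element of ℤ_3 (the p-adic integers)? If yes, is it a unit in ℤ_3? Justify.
x ∈ ℤ_3 but not a unit; v_3(x) = 1 > 0

ℤ_3 = {x ∈ ℚ_3 : v_3(x) ≥ 0} and ℤ_3^× = {x ∈ ℤ_3 : v_3(x) = 0}. Here v_3(174) = v_3(num) − v_3(den) = 1; compare against these criteria.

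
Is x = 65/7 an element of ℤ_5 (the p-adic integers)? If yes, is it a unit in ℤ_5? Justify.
x ∈ ℤ_5 but not a unit; v_5(x) = 1 > 0

ℤ_5 = {x ∈ ℚ_5 : v_5(x) ≥ 0} and ℤ_5^× = {x ∈ ℤ_5 : v_5(x) = 0}. Here v_5(65/7) = v_5(num) − v_5(den) = 1; compare against these criteria.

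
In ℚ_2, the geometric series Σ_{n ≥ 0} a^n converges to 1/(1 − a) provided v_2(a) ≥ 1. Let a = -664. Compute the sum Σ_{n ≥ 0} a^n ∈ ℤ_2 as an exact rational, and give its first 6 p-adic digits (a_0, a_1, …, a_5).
Σ a^n = 1/(1 − a) = 1/665;  first 6 digits = (1, 0, 0, 1, 0, 1)

v_2(a) = 3 ≥ 1, so the series converges in ℤ_2 to 1/(1 − a) = 1/(1 − (-664)) = 1/665. Expand this rational in ℤ_2: compute digits iteratively via d_i = x_i mod 2, x_{i+1} = (x_i − d_i)/2. The first 6 digits are (1, 0, 0, 1, 0, 1).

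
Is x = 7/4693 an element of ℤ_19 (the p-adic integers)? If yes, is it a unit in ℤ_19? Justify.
x ∉ ℤ_19 (v_19(x) = -2 < 0)

ℤ_19 = {x ∈ ℚ_19 : v_19(x) ≥ 0} and ℤ_19^× = {x ∈ ℤ_19 : v_19(x) = 0}. Here v_19(7/4693) = v_19(num) − v_19(den) = -2; compare against these criteria.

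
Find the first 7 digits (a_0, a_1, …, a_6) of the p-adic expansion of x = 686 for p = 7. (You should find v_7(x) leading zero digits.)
(a_0, …, a_6) = (0, 0, 0, 2, 0, 0, 0)

v_7(686) = 3, so a_0 = ... = a_2 = 0. Factor out: x = 7^3 · u with u = 2 a unit in ℤ_7. Expand u iteratively via a_{v+i} = u_i mod 7, u_{i+1} = (u_i − a_{v+i})/7:
  u_0 = 2;  a_3 = 2;  u_1 = (u_0 − 2)/7 = 0
  u_1 = 0;  a_4 = 0;  u_2 = (u_1 − 0)/7 = 0
  u_2 = 0;  a_5 = 0;  u_3 = (u_2 − 0)/7 = 0
  u_3 = 0;  a_6 = 0;  u_4 = (u_3 − 0)/7 = 0
Digits: (0, 0, 0, 2, 0, 0, 0).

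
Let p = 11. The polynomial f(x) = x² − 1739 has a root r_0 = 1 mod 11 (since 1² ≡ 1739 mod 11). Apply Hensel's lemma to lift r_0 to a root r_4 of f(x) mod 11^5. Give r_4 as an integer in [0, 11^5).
r_4 = 16600 (mod 161051)

Hensel's recurrence: r_{i+1} = r_i − f(r_i)·(f′(r_i))^{-1} mod 11^{i+2}, with f′(x) = 2x. Iterate:
  r_0 = 1 (mod 11)
  r_1 = 23 (mod 121)
  r_2 = 628 (mod 1331)
  r_3 = 1959 (mod 14641)
  r_4 = 16600 (mod 161051)
Final: r_4 = 16600, and one checks f(r_4) ≡ 0 mod 11^5.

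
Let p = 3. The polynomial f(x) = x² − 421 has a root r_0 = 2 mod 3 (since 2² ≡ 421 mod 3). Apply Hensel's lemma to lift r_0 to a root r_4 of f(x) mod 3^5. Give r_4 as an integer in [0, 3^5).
r_4 = 158 (mod 243)

Hensel's recurrence: r_{i+1} = r_i − f(r_i)·(f′(r_i))^{-1} mod 3^{i+2}, with f′(x) = 2x. Iterate:
  r_0 = 2 (mod 3)
  r_1 = 5 (mod 9)
  r_2 = 23 (mod 27)
  r_3 = 77 (mod 81)
  r_4 = 158 (mod 243)
Final: r_4 = 158, and one checks f(r_4) ≡ 0 mod 3^5.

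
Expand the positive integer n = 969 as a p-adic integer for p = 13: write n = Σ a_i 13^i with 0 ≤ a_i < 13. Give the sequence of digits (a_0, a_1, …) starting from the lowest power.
(a_0, a_1, …) = (7, 9, 5)

Repeated division by 13 gives the digits low-to-high: 969 = 7 + 9·13^1 + 5·13^2. Digit sequence: (7, 9, 5).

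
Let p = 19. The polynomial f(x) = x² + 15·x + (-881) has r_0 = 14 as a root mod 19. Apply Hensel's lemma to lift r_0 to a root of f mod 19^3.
r_2 = 4441 (mod 6859)

Hensel: r_{i+1} = r_i − f(r_i)·(f′(r_i))^{-1} mod 19^{i+2}, f′(x) = 2x + 15. Iterate:
  r_0 = 14 (mod 19)
  r_1 = 109 (mod 361)
  r_2 = 4441 (mod 6859)
Final: r = 4441 satisfies f(r) ≡ 0 mod 19^3.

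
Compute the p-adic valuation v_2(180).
v_2(180) = 2

v_2(n) is the largest exponent k such that 2^k divides n. Factor out: 180 = 2^2 · 45. (Sign doesn't affect v_p.) So v_2(180) = 2.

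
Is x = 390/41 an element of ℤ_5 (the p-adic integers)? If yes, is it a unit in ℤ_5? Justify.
x ∈ ℤ_5 but not a unit; v_5(x) = 1 > 0

ℤ_5 = {x ∈ ℚ_5 : v_5(x) ≥ 0} and ℤ_5^× = {x ∈ ℤ_5 : v_5(x) = 0}. Here v_5(390/41) = v_5(num) − v_5(den) = 1; compare against these criteria.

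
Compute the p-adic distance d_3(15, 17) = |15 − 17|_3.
d_3(15, 17) = 1

Step 1 — x − y = 15 − 17 = -2. Step 2 — v_3(-2) = 0 (factor: -2 = −(3^0 · 2); the sign does not affect v_p). Step 3 — |x − y|_3 = 3^{0} = 1.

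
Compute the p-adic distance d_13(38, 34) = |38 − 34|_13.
d_13(38, 34) = 1

Step 1 — x − y = 38 − 34 = 4. Step 2 — v_13(4) = 0 (factor: 4 = (13^0 · 4); the sign does not affect v_p). Step 3 — |x − y|_13 = 13^{0} = 1.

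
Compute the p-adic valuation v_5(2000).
v_5(2000) = 3

v_5(n) is the largest exponent k such that 5^k divides n. Factor out: 2000 = 5^3 · 16. (Sign doesn't affect v_p.) So v_5(2000) = 3.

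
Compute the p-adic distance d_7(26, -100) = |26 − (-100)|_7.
d_7(26, -100) = 1/7

Step 1 — x − y = 26 − (-100) = 126. Step 2 — v_7(126) = 1 (factor: 126 = (7^1 · 18); the sign does not affect v_p). Step 3 — |x − y|_7 = 7^{-1} = 1/7.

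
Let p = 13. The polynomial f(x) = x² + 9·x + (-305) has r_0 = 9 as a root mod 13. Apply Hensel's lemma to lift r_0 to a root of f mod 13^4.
r_3 = 4546 (mod 28561)

Hensel: r_{i+1} = r_i − f(r_i)·(f′(r_i))^{-1} mod 13^{i+2}, f′(x) = 2x + 9. Iterate:
  r_0 = 9 (mod 13)
  r_1 = 152 (mod 169)
  r_2 = 152 (mod 2197)
  r_3 = 4546 (mod 28561)
Final: r = 4546 satisfies f(r) ≡ 0 mod 13^4.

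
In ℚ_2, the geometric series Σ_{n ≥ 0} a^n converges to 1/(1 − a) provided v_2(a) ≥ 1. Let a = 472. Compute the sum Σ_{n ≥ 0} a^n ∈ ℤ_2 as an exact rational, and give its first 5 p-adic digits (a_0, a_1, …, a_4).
Σ a^n = 1/(1 − a) = -1/471;  first 5 digits = (1, 0, 0, 1, 1)

v_2(a) = 3 ≥ 1, so the series converges in ℤ_2 to 1/(1 − a) = 1/(1 − 472) = -1/471. Expand this rational in ℤ_2: compute digits iteratively via d_i = x_i mod 2, x_{i+1} = (x_i − d_i)/2. The first 5 digits are (1, 0, 0, 1, 1).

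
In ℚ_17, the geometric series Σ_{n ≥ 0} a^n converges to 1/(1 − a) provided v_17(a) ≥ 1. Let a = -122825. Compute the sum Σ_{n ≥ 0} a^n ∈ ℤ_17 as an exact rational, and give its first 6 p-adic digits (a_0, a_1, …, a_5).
Σ a^n = 1/(1 − a) = 1/122826;  first 6 digits = (1, 0, 0, 9, 15, 16)

v_17(a) = 3 ≥ 1, so the series converges in ℤ_17 to 1/(1 − a) = 1/(1 − (-122825)) = 1/122826. Expand this rational in ℤ_17: compute digits iteratively via d_i = x_i mod 17, x_{i+1} = (x_i − d_i)/17. The first 6 digits are (1, 0, 0, 9, 15, 16).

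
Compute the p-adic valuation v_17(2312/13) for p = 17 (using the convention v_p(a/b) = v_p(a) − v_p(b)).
v_17(2312/13) = 2

Factor powers of 17 from the numerator and denominator of the reduced fraction: 2312 = 17^2 · 8 and 13 = 17^0 · 13. Apply v_p(a/b) = v_p(a) − v_p(b): v_17(2312/13) = 2 − 0 = 2.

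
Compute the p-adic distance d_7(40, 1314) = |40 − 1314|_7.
d_7(40, 1314) = 1/49

Step 1 — x − y = 40 − 1314 = -1274. Step 2 — v_7(-1274) = 2 (factor: -1274 = −(7^2 · 26); the sign does not affect v_p). Step 3 — |x − y|_7 = 7^{-2} = 1/49.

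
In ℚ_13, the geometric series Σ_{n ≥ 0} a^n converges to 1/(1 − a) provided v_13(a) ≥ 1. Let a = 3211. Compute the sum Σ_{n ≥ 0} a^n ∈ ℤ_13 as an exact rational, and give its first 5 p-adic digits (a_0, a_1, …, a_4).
Σ a^n = 1/(1 − a) = -1/3210;  first 5 digits = (1, 0, 6, 1, 10)

v_13(a) = 2 ≥ 1, so the series converges in ℤ_13 to 1/(1 − a) = 1/(1 − 3211) = -1/3210. Expand this rational in ℤ_13: compute digits iteratively via d_i = x_i mod 13, x_{i+1} = (x_i − d_i)/13. The first 5 digits are (1, 0, 6, 1, 10).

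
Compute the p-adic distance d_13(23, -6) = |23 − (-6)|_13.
d_13(23, -6) = 1

Step 1 — x − y = 23 − (-6) = 29. Step 2 — v_13(29) = 0 (factor: 29 = (13^0 · 29); the sign does not affect v_p). Step 3 — |x − y|_13 = 13^{0} = 1.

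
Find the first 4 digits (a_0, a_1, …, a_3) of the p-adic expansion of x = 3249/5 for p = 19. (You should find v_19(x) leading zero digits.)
(a_0, …, a_3) = (0, 0, 17, 3)

v_19(3249/5) = 2, so a_0 = ... = a_1 = 0. Factor out: x = 19^2 · u with u = 9/5 a unit in ℤ_19. Expand u iteratively via a_{v+i} = u_i mod 19, u_{i+1} = (u_i − a_{v+i})/19:
  u_0 = 9/5;  a_2 = 17;  u_1 = (u_0 − 17)/19 = -4/5
  u_1 = -4/5;  a_3 = 3;  u_2 = (u_1 − 3)/19 = -1/5
Digits: (0, 0, 17, 3).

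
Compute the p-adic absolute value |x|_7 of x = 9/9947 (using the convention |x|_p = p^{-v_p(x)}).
|9/9947|_7 = 343

Step 1 — compute v_7(x) by factoring powers of 7 out of the numerator and denominator: v_7(9/9947) = -3. Step 2 — apply |x|_p = p^{-v_p(x)} = 7^{3} = 343.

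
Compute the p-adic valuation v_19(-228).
v_19(-228) = 1

v_19(n) is the largest exponent k such that 19^k divides n. Factor out: -228 = -19^1 · 12. (Sign doesn't affect v_p.) So v_19(-228) = 1.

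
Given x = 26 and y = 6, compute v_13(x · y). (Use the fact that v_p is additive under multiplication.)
v_13(156) = 1

v_p(x) = 1 (factor: 26 = 13^1 · 2); v_p(y) = 0 (factor: 6 = 13^0 · 6). Additivity: v_p(xy) = v_p(x) + v_p(y) = 1 + 0 = 1. (Direct check: xy = 156 = 13^1 · (12).)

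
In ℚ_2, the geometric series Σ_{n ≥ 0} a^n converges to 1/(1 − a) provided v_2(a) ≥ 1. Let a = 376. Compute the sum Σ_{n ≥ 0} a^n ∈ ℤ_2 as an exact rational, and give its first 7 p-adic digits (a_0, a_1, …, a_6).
Σ a^n = 1/(1 − a) = -1/375;  first 7 digits = (1, 0, 0, 1, 1, 1, 0)

v_2(a) = 3 ≥ 1, so the series converges in ℤ_2 to 1/(1 − a) = 1/(1 − 376) = -1/375. Expand this rational in ℤ_2: compute digits iteratively via d_i = x_i mod 2, x_{i+1} = (x_i − d_i)/2. The first 7 digits are (1, 0, 0, 1, 1, 1, 0).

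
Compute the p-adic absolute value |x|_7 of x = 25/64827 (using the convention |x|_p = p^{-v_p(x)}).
|25/64827|_7 = 2401

Step 1 — compute v_7(x) by factoring powers of 7 out of the numerator and denominator: v_7(25/64827) = -4. Step 2 — apply |x|_p = p^{-v_p(x)} = 7^{4} = 2401.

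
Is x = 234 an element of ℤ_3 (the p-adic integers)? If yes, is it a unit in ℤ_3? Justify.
x ∈ ℤ_3 but not a unit; v_3(x) = 2 > 0

ℤ_3 = {x ∈ ℚ_3 : v_3(x) ≥ 0} and ℤ_3^× = {x ∈ ℤ_3 : v_3(x) = 0}. Here v_3(234) = v_3(num) − v_3(den) = 2; compare against these criteria.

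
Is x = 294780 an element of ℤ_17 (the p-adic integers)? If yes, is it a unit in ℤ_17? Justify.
x ∈ ℤ_17 but not a unit; v_17(x) = 3 > 0

ℤ_17 = {x ∈ ℚ_17 : v_17(x) ≥ 0} and ℤ_17^× = {x ∈ ℤ_17 : v_17(x) = 0}. Here v_17(294780) = v_17(num) − v_17(den) = 3; compare against these criteria.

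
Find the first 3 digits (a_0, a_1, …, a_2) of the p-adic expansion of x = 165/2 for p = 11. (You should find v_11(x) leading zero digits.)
(a_0, …, a_2) = (0, 2, 6)

v_11(165/2) = 1, so a_0 = ... = a_0 = 0. Factor out: x = 11^1 · u with u = 15/2 a unit in ℤ_11. Expand u iteratively via a_{v+i} = u_i mod 11, u_{i+1} = (u_i − a_{v+i})/11:
  u_0 = 15/2;  a_1 = 2;  u_1 = (u_0 − 2)/11 = 1/2
  u_1 = 1/2;  a_2 = 6;  u_2 = (u_1 − 6)/11 = -1/2
Digits: (0, 2, 6).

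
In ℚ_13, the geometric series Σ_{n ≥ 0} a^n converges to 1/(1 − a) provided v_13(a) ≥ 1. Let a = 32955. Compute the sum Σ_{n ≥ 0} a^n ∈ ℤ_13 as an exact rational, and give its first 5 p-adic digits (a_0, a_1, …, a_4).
Σ a^n = 1/(1 − a) = -1/32954;  first 5 digits = (1, 0, 0, 2, 1)

v_13(a) = 3 ≥ 1, so the series converges in ℤ_13 to 1/(1 − a) = 1/(1 − 32955) = -1/32954. Expand this rational in ℤ_13: compute digits iteratively via d_i = x_i mod 13, x_{i+1} = (x_i − d_i)/13. The first 5 digits are (1, 0, 0, 2, 1).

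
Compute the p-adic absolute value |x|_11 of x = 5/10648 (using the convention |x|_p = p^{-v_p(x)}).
|5/10648|_11 = 1331

Step 1 — compute v_11(x) by factoring powers of 11 out of the numerator and denominator: v_11(5/10648) = -3. Step 2 — apply |x|_p = p^{-v_p(x)} = 11^{3} = 1331.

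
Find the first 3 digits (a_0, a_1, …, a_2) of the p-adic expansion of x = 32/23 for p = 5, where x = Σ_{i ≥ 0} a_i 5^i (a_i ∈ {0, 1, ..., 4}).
(a_0, …, a_2) = (4, 1, 1)

v_5(32/23) = 0 (numerator and denominator both coprime to 5), so x ∈ ℤ_5^×. Compute digits iteratively via a_i = x_i mod 5, x_{i+1} = (x_i − a_i)/5, with x_0 = x:
  x_0 = 32/23;  a_0 = 4;  x_1 = (x_0 − 4)/5 = -12/23
  x_1 = -12/23;  a_1 = 1;  x_2 = (x_1 − 1)/5 = -7/23
  x_2 = -7/23;  a_2 = 1;  x_3 = (x_2 − 1)/5 = -6/23
Digits: (4, 1, 1).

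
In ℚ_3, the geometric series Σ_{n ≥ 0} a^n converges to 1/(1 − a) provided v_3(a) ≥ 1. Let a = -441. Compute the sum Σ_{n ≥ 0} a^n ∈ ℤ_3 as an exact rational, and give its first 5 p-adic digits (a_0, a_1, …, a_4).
Σ a^n = 1/(1 − a) = 1/442;  first 5 digits = (1, 0, 2, 1, 1)

v_3(a) = 2 ≥ 1, so the series converges in ℤ_3 to 1/(1 − a) = 1/(1 − (-441)) = 1/442. Expand this rational in ℤ_3: compute digits iteratively via d_i = x_i mod 3, x_{i+1} = (x_i − d_i)/3. The first 5 digits are (1, 0, 2, 1, 1).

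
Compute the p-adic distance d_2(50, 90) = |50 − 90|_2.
d_2(50, 90) = 1/8

Step 1 — x − y = 50 − 90 = -40. Step 2 — v_2(-40) = 3 (factor: -40 = −(2^3 · 5); the sign does not affect v_p). Step 3 — |x − y|_2 = 2^{-3} = 1/8.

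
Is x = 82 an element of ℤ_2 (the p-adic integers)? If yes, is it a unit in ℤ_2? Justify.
x ∈ ℤ_2 but not a unit; v_2(x) = 1 > 0

ℤ_2 = {x ∈ ℚ_2 : v_2(x) ≥ 0} and ℤ_2^× = {x ∈ ℤ_2 : v_2(x) = 0}. Here v_2(82) = v_2(num) − v_2(den) = 1; compare against these criteria.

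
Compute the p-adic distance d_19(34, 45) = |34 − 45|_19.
d_19(34, 45) = 1

Step 1 — x − y = 34 − 45 = -11. Step 2 — v_19(-11) = 0 (factor: -11 = −(19^0 · 11); the sign does not affect v_p). Step 3 — |x − y|_19 = 19^{0} = 1.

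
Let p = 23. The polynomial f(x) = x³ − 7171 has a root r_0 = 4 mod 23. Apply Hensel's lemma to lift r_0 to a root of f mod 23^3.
r_2 = 648 (mod 12167)

Hensel: r_{i+1} = r_i − f(r_i)/f′(r_i) mod 23^{i+2}, where f′(x) = 3x². Iterate:
  r_0 = 4 (mod 23)
  r_1 = 119 (mod 529)
  r_2 = 648 (mod 12167)
Final: r = 648 with f(r) ≡ 0 mod 23^3.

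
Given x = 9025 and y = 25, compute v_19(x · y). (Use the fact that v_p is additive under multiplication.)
v_19(225625) = 2

v_p(x) = 2 (factor: 9025 = 19^2 · 25); v_p(y) = 0 (factor: 25 = 19^0 · 25). Additivity: v_p(xy) = v_p(x) + v_p(y) = 2 + 0 = 2. (Direct check: xy = 225625 = 19^2 · (625).)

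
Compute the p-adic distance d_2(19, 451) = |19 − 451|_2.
d_2(19, 451) = 1/16

Step 1 — x − y = 19 − 451 = -432. Step 2 — v_2(-432) = 4 (factor: -432 = −(2^4 · 27); the sign does not affect v_p). Step 3 — |x − y|_2 = 2^{-4} = 1/16.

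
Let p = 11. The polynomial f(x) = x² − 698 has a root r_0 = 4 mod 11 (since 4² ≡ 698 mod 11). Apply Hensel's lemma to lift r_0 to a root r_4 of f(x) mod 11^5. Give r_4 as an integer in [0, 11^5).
r_4 = 152277 (mod 161051)

Hensel's recurrence: r_{i+1} = r_i − f(r_i)·(f′(r_i))^{-1} mod 11^{i+2}, with f′(x) = 2x. Iterate:
  r_0 = 4 (mod 11)
  r_1 = 59 (mod 121)
  r_2 = 543 (mod 1331)
  r_3 = 5867 (mod 14641)
  r_4 = 152277 (mod 161051)
Final: r_4 = 152277, and one checks f(r_4) ≡ 0 mod 11^5.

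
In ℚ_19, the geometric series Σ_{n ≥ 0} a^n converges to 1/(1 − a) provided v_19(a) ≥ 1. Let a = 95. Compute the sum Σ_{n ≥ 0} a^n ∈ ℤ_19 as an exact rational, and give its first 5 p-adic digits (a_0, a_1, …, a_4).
Σ a^n = 1/(1 − a) = -1/94;  first 5 digits = (1, 5, 6, 12, 4)

v_19(a) = 1 ≥ 1, so the series converges in ℤ_19 to 1/(1 − a) = 1/(1 − 95) = -1/94. Expand this rational in ℤ_19: compute digits iteratively via d_i = x_i mod 19, x_{i+1} = (x_i − d_i)/19. The first 5 digits are (1, 5, 6, 12, 4).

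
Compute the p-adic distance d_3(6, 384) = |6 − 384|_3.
d_3(6, 384) = 1/27

Step 1 — x − y = 6 − 384 = -378. Step 2 — v_3(-378) = 3 (factor: -378 = −(3^3 · 14); the sign does not affect v_p). Step 3 — |x − y|_3 = 3^{-3} = 1/27.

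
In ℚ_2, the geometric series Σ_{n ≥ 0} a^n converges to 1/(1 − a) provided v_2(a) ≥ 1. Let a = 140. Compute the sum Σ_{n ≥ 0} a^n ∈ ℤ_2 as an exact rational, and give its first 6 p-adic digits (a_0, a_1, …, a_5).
Σ a^n = 1/(1 − a) = -1/139;  first 6 digits = (1, 0, 1, 1, 1, 0)

v_2(a) = 2 ≥ 1, so the series converges in ℤ_2 to 1/(1 − a) = 1/(1 − 140) = -1/139. Expand this rational in ℤ_2: compute digits iteratively via d_i = x_i mod 2, x_{i+1} = (x_i − d_i)/2. The first 6 digits are (1, 0, 1, 1, 1, 0).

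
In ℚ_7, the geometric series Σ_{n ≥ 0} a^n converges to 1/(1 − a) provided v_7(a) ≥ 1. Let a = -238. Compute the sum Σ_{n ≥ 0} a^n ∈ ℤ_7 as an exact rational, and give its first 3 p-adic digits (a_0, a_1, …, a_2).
Σ a^n = 1/(1 − a) = 1/239;  first 3 digits = (1, 1, 3)

v_7(a) = 1 ≥ 1, so the series converges in ℤ_7 to 1/(1 − a) = 1/(1 − (-238)) = 1/239. Expand this rational in ℤ_7: compute digits iteratively via d_i = x_i mod 7, x_{i+1} = (x_i − d_i)/7. The first 3 digits are (1, 1, 3).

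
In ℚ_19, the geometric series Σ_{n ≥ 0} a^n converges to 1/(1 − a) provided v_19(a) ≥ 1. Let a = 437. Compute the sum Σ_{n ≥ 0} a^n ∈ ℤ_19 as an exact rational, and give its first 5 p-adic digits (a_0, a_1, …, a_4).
Σ a^n = 1/(1 − a) = -1/436;  first 5 digits = (1, 4, 17, 15, 4)

v_19(a) = 1 ≥ 1, so the series converges in ℤ_19 to 1/(1 − a) = 1/(1 − 437) = -1/436. Expand this rational in ℤ_19: compute digits iteratively via d_i = x_i mod 19, x_{i+1} = (x_i − d_i)/19. The first 5 digits are (1, 4, 17, 15, 4).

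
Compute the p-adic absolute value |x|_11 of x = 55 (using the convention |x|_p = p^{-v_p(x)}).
|55|_11 = 1/11

Step 1 — compute v_11(x) by factoring powers of 11 out of the numerator and denominator: v_11(55) = 1. Step 2 — apply |x|_p = p^{-v_p(x)} = 11^{-1} = 1/11.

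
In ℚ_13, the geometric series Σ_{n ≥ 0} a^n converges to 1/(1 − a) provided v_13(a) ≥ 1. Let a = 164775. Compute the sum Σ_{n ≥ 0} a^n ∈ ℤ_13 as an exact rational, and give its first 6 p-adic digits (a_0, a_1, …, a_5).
Σ a^n = 1/(1 − a) = -1/164774;  first 6 digits = (1, 0, 0, 10, 5, 0)

v_13(a) = 3 ≥ 1, so the series converges in ℤ_13 to 1/(1 − a) = 1/(1 − 164775) = -1/164774. Expand this rational in ℤ_13: compute digits iteratively via d_i = x_i mod 13, x_{i+1} = (x_i − d_i)/13. The first 6 digits are (1, 0, 0, 10, 5, 0).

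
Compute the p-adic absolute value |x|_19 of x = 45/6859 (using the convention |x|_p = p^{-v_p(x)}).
|45/6859|_19 = 6859

Step 1 — compute v_19(x) by factoring powers of 19 out of the numerator and denominator: v_19(45/6859) = -3. Step 2 — apply |x|_p = p^{-v_p(x)} = 19^{3} = 6859.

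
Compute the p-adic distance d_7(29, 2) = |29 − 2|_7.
d_7(29, 2) = 1

Step 1 — x − y = 29 − 2 = 27. Step 2 — v_7(27) = 0 (factor: 27 = (7^0 · 27); the sign does not affect v_p). Step 3 — |x − y|_7 = 7^{0} = 1.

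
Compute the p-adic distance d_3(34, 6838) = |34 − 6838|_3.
d_3(34, 6838) = 1/243

Step 1 — x − y = 34 − 6838 = -6804. Step 2 — v_3(-6804) = 5 (factor: -6804 = −(3^5 · 28); the sign does not affect v_p). Step 3 — |x − y|_3 = 3^{-5} = 1/243.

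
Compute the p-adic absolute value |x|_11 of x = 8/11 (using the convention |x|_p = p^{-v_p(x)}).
|8/11|_11 = 11

Step 1 — compute v_11(x) by factoring powers of 11 out of the numerator and denominator: v_11(8/11) = -1. Step 2 — apply |x|_p = p^{-v_p(x)} = 11^{1} = 11.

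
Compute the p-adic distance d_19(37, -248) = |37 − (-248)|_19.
d_19(37, -248) = 1/19

Step 1 — x − y = 37 − (-248) = 285. Step 2 — v_19(285) = 1 (factor: 285 = (19^1 · 15); the sign does not affect v_p). Step 3 — |x − y|_19 = 19^{-1} = 1/19.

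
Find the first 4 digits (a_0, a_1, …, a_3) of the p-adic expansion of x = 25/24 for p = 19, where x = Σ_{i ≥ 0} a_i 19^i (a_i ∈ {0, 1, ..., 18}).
(a_0, …, a_3) = (5, 18, 3, 18)

v_19(25/24) = 0 (numerator and denominator both coprime to 19), so x ∈ ℤ_19^×. Compute digits iteratively via a_i = x_i mod 19, x_{i+1} = (x_i − a_i)/19, with x_0 = x:
  x_0 = 25/24;  a_0 = 5;  x_1 = (x_0 − 5)/19 = -5/24
  x_1 = -5/24;  a_1 = 18;  x_2 = (x_1 − 18)/19 = -23/24
  x_2 = -23/24;  a_2 = 3;  x_3 = (x_2 − 3)/19 = -5/24
  x_3 = -5/24;  a_3 = 18;  x_4 = (x_3 − 18)/19 = -23/24
Digits: (5, 18, 3, 18).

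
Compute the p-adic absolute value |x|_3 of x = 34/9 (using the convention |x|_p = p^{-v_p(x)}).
|34/9|_3 = 9

Step 1 — compute v_3(x) by factoring powers of 3 out of the numerator and denominator: v_3(34/9) = -2. Step 2 — apply |x|_p = p^{-v_p(x)} = 3^{2} = 9.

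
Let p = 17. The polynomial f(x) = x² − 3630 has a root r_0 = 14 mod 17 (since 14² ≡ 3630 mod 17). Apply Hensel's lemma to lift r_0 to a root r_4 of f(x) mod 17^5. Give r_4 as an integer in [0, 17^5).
r_4 = 697762 (mod 1419857)

Hensel's recurrence: r_{i+1} = r_i − f(r_i)·(f′(r_i))^{-1} mod 17^{i+2}, with f′(x) = 2x. Iterate:
  r_0 = 14 (mod 17)
  r_1 = 116 (mod 289)
  r_2 = 116 (mod 4913)
  r_3 = 29594 (mod 83521)
  r_4 = 697762 (mod 1419857)
Final: r_4 = 697762, and one checks f(r_4) ≡ 0 mod 17^5.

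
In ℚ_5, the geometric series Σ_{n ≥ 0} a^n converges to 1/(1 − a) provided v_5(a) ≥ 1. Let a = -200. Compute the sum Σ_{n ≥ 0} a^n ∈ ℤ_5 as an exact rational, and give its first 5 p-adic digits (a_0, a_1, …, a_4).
Σ a^n = 1/(1 − a) = 1/201;  first 5 digits = (1, 0, 2, 3, 3)

v_5(a) = 2 ≥ 1, so the series converges in ℤ_5 to 1/(1 − a) = 1/(1 − (-200)) = 1/201. Expand this rational in ℤ_5: compute digits iteratively via d_i = x_i mod 5, x_{i+1} = (x_i − d_i)/5. The first 5 digits are (1, 0, 2, 3, 3).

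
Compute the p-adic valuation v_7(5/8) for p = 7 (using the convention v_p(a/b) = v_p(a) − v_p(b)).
v_7(5/8) = 0

Factor powers of 7 from the numerator and denominator of the reduced fraction: 5 = 7^0 · 5 and 8 = 7^0 · 8. Apply v_p(a/b) = v_p(a) − v_p(b): v_7(5/8) = 0 − 0 = 0.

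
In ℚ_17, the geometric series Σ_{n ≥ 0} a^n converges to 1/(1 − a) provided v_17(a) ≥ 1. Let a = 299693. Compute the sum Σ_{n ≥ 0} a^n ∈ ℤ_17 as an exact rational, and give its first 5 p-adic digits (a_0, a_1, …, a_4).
Σ a^n = 1/(1 − a) = -1/299692;  first 5 digits = (1, 0, 0, 10, 3)

v_17(a) = 3 ≥ 1, so the series converges in ℤ_17 to 1/(1 − a) = 1/(1 − 299693) = -1/299692. Expand this rational in ℤ_17: compute digits iteratively via d_i = x_i mod 17, x_{i+1} = (x_i − d_i)/17. The first 5 digits are (1, 0, 0, 10, 3).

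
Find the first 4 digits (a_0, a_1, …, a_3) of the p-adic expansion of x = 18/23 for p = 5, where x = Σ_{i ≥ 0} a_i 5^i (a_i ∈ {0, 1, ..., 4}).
(a_0, …, a_3) = (1, 3, 2, 1)

v_5(18/23) = 0 (numerator and denominator both coprime to 5), so x ∈ ℤ_5^×. Compute digits iteratively via a_i = x_i mod 5, x_{i+1} = (x_i − a_i)/5, with x_0 = x:
  x_0 = 18/23;  a_0 = 1;  x_1 = (x_0 − 1)/5 = -1/23
  x_1 = -1/23;  a_1 = 3;  x_2 = (x_1 − 3)/5 = -14/23
  x_2 = -14/23;  a_2 = 2;  x_3 = (x_2 − 2)/5 = -12/23
  x_3 = -12/23;  a_3 = 1;  x_4 = (x_3 − 1)/5 = -7/23
Digits: (1, 3, 2, 1).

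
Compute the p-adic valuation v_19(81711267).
v_19(81711267) = 5

v_19(n) is the largest exponent k such that 19^k divides n. Factor out: 81711267 = 19^5 · 33. (Sign doesn't affect v_p.) So v_19(81711267) = 5.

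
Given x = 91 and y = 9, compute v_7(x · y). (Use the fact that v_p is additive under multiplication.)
v_7(819) = 1

v_p(x) = 1 (factor: 91 = 7^1 · 13); v_p(y) = 0 (factor: 9 = 7^0 · 9). Additivity: v_p(xy) = v_p(x) + v_p(y) = 1 + 0 = 1. (Direct check: xy = 819 = 7^1 · (117).)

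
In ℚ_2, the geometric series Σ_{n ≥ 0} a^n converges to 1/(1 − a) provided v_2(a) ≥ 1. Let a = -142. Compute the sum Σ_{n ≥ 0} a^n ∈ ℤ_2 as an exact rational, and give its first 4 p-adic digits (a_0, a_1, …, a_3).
Σ a^n = 1/(1 − a) = 1/143;  first 4 digits = (1, 1, 1, 1)

v_2(a) = 1 ≥ 1, so the series converges in ℤ_2 to 1/(1 − a) = 1/(1 − (-142)) = 1/143. Expand this rational in ℤ_2: compute digits iteratively via d_i = x_i mod 2, x_{i+1} = (x_i − d_i)/2. The first 4 digits are (1, 1, 1, 1).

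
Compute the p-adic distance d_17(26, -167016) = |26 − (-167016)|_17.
d_17(26, -167016) = 1/83521

Step 1 — x − y = 26 − (-167016) = 167042. Step 2 — v_17(167042) = 4 (factor: 167042 = (17^4 · 2); the sign does not affect v_p). Step 3 — |x − y|_17 = 17^{-4} = 1/83521.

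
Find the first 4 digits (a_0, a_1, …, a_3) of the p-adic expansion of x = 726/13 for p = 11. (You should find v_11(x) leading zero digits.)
(a_0, …, a_3) = (0, 0, 3, 4)

v_11(726/13) = 2, so a_0 = ... = a_1 = 0. Factor out: x = 11^2 · u with u = 6/13 a unit in ℤ_11. Expand u iteratively via a_{v+i} = u_i mod 11, u_{i+1} = (u_i − a_{v+i})/11:
  u_0 = 6/13;  a_2 = 3;  u_1 = (u_0 − 3)/11 = -3/13
  u_1 = -3/13;  a_3 = 4;  u_2 = (u_1 − 4)/11 = -5/13
Digits: (0, 0, 3, 4).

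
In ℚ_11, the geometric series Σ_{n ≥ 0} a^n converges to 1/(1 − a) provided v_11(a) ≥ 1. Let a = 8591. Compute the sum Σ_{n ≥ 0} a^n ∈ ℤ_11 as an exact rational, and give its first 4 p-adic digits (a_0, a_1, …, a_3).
Σ a^n = 1/(1 − a) = -1/8590;  first 4 digits = (1, 0, 5, 6)

v_11(a) = 2 ≥ 1, so the series converges in ℤ_11 to 1/(1 − a) = 1/(1 − 8591) = -1/8590. Expand this rational in ℤ_11: compute digits iteratively via d_i = x_i mod 11, x_{i+1} = (x_i − d_i)/11. The first 4 digits are (1, 0, 5, 6).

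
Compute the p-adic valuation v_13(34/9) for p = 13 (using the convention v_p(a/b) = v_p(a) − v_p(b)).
v_13(34/9) = 0

Factor powers of 13 from the numerator and denominator of the reduced fraction: 34 = 13^0 · 34 and 9 = 13^0 · 9. Apply v_p(a/b) = v_p(a) − v_p(b): v_13(34/9) = 0 − 0 = 0.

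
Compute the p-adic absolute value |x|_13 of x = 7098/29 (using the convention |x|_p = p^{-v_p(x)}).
|7098/29|_13 = 1/169

Step 1 — compute v_13(x) by factoring powers of 13 out of the numerator and denominator: v_13(7098/29) = 2. Step 2 — apply |x|_p = p^{-v_p(x)} = 13^{-2} = 1/169.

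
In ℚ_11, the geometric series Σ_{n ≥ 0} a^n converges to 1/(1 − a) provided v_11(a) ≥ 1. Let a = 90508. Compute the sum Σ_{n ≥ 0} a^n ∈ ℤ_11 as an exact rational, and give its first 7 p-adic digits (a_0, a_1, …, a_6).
Σ a^n = 1/(1 − a) = -1/90507;  first 7 digits = (1, 0, 0, 2, 6, 0, 4)

v_11(a) = 3 ≥ 1, so the series converges in ℤ_11 to 1/(1 − a) = 1/(1 − 90508) = -1/90507. Expand this rational in ℤ_11: compute digits iteratively via d_i = x_i mod 11, x_{i+1} = (x_i − d_i)/11. The first 7 digits are (1, 0, 0, 2, 6, 0, 4).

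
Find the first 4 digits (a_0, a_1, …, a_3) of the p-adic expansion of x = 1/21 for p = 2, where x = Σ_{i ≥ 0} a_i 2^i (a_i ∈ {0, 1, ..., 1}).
(a_0, …, a_3) = (1, 0, 1, 1)

v_2(1/21) = 0 (numerator and denominator both coprime to 2), so x ∈ ℤ_2^×. Compute digits iteratively via a_i = x_i mod 2, x_{i+1} = (x_i − a_i)/2, with x_0 = x:
  x_0 = 1/21;  a_0 = 1;  x_1 = (x_0 − 1)/2 = -10/21
  x_1 = -10/21;  a_1 = 0;  x_2 = (x_1 − 0)/2 = -5/21
  x_2 = -5/21;  a_2 = 1;  x_3 = (x_2 − 1)/2 = -13/21
  x_3 = -13/21;  a_3 = 1;  x_4 = (x_3 − 1)/2 = -17/21
Digits: (1, 0, 1, 1).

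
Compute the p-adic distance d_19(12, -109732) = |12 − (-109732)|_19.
d_19(12, -109732) = 1/6859

Step 1 — x − y = 12 − (-109732) = 109744. Step 2 — v_19(109744) = 3 (factor: 109744 = (19^3 · 16); the sign does not affect v_p). Step 3 — |x − y|_19 = 19^{-3} = 1/6859.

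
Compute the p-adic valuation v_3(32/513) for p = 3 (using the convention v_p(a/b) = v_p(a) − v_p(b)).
v_3(32/513) = -3

Factor powers of 3 from the numerator and denominator of the reduced fraction: 32 = 3^0 · 32 and 513 = 3^3 · 19. Apply v_p(a/b) = v_p(a) − v_p(b): v_3(32/513) = 0 − 3 = -3.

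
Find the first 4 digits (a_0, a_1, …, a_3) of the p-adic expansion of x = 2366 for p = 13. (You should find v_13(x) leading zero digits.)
(a_0, …, a_3) = (0, 0, 1, 1)

v_13(2366) = 2, so a_0 = ... = a_1 = 0. Factor out: x = 13^2 · u with u = 14 a unit in ℤ_13. Expand u iteratively via a_{v+i} = u_i mod 13, u_{i+1} = (u_i − a_{v+i})/13:
  u_0 = 14;  a_2 = 1;  u_1 = (u_0 − 1)/13 = 1
  u_1 = 1;  a_3 = 1;  u_2 = (u_1 − 1)/13 = 0
Digits: (0, 0, 1, 1).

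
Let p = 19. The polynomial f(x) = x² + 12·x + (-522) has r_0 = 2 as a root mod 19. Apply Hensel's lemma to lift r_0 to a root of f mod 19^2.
r_1 = 78 (mod 361)

Hensel: r_{i+1} = r_i − f(r_i)·(f′(r_i))^{-1} mod 19^{i+2}, f′(x) = 2x + 12. Iterate:
  r_0 = 2 (mod 19)
  r_1 = 78 (mod 361)
Final: r = 78 satisfies f(r) ≡ 0 mod 19^2.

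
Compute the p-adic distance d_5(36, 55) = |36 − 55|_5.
d_5(36, 55) = 1

Step 1 — x − y = 36 − 55 = -19. Step 2 — v_5(-19) = 0 (factor: -19 = −(5^0 · 19); the sign does not affect v_p). Step 3 — |x − y|_5 = 5^{0} = 1.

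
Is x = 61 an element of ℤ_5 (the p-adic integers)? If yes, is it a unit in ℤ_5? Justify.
x ∈ ℤ_5^× (unit); v_5(x) = 0

ℤ_5 = {x ∈ ℚ_5 : v_5(x) ≥ 0} and ℤ_5^× = {x ∈ ℤ_5 : v_5(x) = 0}. Here v_5(61) = v_5(num) − v_5(den) = 0; compare against these criteria.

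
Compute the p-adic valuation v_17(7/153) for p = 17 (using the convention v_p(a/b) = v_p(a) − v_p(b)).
v_17(7/153) = -1

Factor powers of 17 from the numerator and denominator of the reduced fraction: 7 = 17^0 · 7 and 153 = 17^1 · 9. Apply v_p(a/b) = v_p(a) − v_p(b): v_17(7/153) = 0 − 1 = -1.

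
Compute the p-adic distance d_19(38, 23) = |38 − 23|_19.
d_19(38, 23) = 1

Step 1 — x − y = 38 − 23 = 15. Step 2 — v_19(15) = 0 (factor: 15 = (19^0 · 15); the sign does not affect v_p). Step 3 — |x − y|_19 = 19^{0} = 1.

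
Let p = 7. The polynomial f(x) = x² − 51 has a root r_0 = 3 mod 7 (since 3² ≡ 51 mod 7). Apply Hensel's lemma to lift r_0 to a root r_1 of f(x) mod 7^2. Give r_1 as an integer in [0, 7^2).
r_1 = 10 (mod 49)

Hensel's recurrence: r_{i+1} = r_i − f(r_i)·(f′(r_i))^{-1} mod 7^{i+2}, with f′(x) = 2x. Iterate:
  r_0 = 3 (mod 7)
  r_1 = 10 (mod 49)
Final: r_1 = 10, and one checks f(r_1) ≡ 0 mod 7^2.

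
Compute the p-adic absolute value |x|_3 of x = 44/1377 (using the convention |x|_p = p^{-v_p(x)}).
|44/1377|_3 = 81

Step 1 — compute v_3(x) by factoring powers of 3 out of the numerator and denominator: v_3(44/1377) = -4. Step 2 — apply |x|_p = p^{-v_p(x)} = 3^{4} = 81.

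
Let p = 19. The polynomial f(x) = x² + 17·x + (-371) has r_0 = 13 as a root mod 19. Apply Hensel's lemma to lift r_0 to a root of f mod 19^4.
r_3 = 3547 (mod 130321)

Hensel: r_{i+1} = r_i − f(r_i)·(f′(r_i))^{-1} mod 19^{i+2}, f′(x) = 2x + 17. Iterate:
  r_0 = 13 (mod 19)
  r_1 = 298 (mod 361)
  r_2 = 3547 (mod 6859)
  r_3 = 3547 (mod 130321)
Final: r = 3547 satisfies f(r) ≡ 0 mod 19^4.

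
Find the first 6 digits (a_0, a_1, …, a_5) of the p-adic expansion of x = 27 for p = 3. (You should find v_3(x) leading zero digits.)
(a_0, …, a_5) = (0, 0, 0, 1, 0, 0)

v_3(27) = 3, so a_0 = ... = a_2 = 0. Factor out: x = 3^3 · u with u = 1 a unit in ℤ_3. Expand u iteratively via a_{v+i} = u_i mod 3, u_{i+1} = (u_i − a_{v+i})/3:
  u_0 = 1;  a_3 = 1;  u_1 = (u_0 − 1)/3 = 0
  u_1 = 0;  a_4 = 0;  u_2 = (u_1 − 0)/3 = 0
  u_2 = 0;  a_5 = 0;  u_3 = (u_2 − 0)/3 = 0
Digits: (0, 0, 0, 1, 0, 0).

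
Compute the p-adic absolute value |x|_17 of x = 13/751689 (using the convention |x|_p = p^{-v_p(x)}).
|13/751689|_17 = 83521

Step 1 — compute v_17(x) by factoring powers of 17 out of the numerator and denominator: v_17(13/751689) = -4. Step 2 — apply |x|_p = p^{-v_p(x)} = 17^{4} = 83521.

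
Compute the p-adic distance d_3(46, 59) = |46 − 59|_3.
d_3(46, 59) = 1

Step 1 — x − y = 46 − 59 = -13. Step 2 — v_3(-13) = 0 (factor: -13 = −(3^0 · 13); the sign does not affect v_p). Step 3 — |x − y|_3 = 3^{0} = 1.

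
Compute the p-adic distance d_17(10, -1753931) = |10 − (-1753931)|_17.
d_17(10, -1753931) = 1/83521

Step 1 — x − y = 10 − (-1753931) = 1753941. Step 2 — v_17(1753941) = 4 (factor: 1753941 = (17^4 · 21); the sign does not affect v_p). Step 3 — |x − y|_17 = 17^{-4} = 1/83521.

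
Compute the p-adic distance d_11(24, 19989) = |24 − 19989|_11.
d_11(24, 19989) = 1/1331

Step 1 — x − y = 24 − 19989 = -19965. Step 2 — v_11(-19965) = 3 (factor: -19965 = −(11^3 · 15); the sign does not affect v_p). Step 3 — |x − y|_11 = 11^{-3} = 1/1331.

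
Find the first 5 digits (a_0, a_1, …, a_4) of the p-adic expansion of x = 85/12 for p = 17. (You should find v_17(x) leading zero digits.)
(a_0, …, a_4) = (0, 16, 9, 15, 9)

v_17(85/12) = 1, so a_0 = ... = a_0 = 0. Factor out: x = 17^1 · u with u = 5/12 a unit in ℤ_17. Expand u iteratively via a_{v+i} = u_i mod 17, u_{i+1} = (u_i − a_{v+i})/17:
  u_0 = 5/12;  a_1 = 16;  u_1 = (u_0 − 16)/17 = -11/12
  u_1 = -11/12;  a_2 = 9;  u_2 = (u_1 − 9)/17 = -7/12
  u_2 = -7/12;  a_3 = 15;  u_3 = (u_2 − 15)/17 = -11/12
  u_3 = -11/12;  a_4 = 9;  u_4 = (u_3 − 9)/17 = -7/12
Digits: (0, 16, 9, 15, 9).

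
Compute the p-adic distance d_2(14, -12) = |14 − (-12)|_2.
d_2(14, -12) = 1/2

Step 1 — x − y = 14 − (-12) = 26. Step 2 — v_2(26) = 1 (factor: 26 = (2^1 · 13); the sign does not affect v_p). Step 3 — |x − y|_2 = 2^{-1} = 1/2.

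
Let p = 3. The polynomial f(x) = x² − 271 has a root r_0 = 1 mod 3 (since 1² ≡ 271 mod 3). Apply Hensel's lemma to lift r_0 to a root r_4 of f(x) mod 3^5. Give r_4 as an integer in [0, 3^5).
r_4 = 136 (mod 243)

Hensel's recurrence: r_{i+1} = r_i − f(r_i)·(f′(r_i))^{-1} mod 3^{i+2}, with f′(x) = 2x. Iterate:
  r_0 = 1 (mod 3)
  r_1 = 1 (mod 9)
  r_2 = 1 (mod 27)
  r_3 = 55 (mod 81)
  r_4 = 136 (mod 243)
Final: r_4 = 136, and one checks f(r_4) ≡ 0 mod 3^5.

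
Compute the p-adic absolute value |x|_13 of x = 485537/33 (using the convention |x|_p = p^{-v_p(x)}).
|485537/33|_13 = 1/28561

Step 1 — compute v_13(x) by factoring powers of 13 out of the numerator and denominator: v_13(485537/33) = 4. Step 2 — apply |x|_p = p^{-v_p(x)} = 13^{-4} = 1/28561.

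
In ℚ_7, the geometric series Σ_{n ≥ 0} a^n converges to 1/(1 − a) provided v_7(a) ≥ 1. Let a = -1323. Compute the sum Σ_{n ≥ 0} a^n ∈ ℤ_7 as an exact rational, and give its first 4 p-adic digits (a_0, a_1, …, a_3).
Σ a^n = 1/(1 − a) = 1/1324;  first 4 digits = (1, 0, 1, 3)

v_7(a) = 2 ≥ 1, so the series converges in ℤ_7 to 1/(1 − a) = 1/(1 − (-1323)) = 1/1324. Expand this rational in ℤ_7: compute digits iteratively via d_i = x_i mod 7, x_{i+1} = (x_i − d_i)/7. The first 4 digits are (1, 0, 1, 3).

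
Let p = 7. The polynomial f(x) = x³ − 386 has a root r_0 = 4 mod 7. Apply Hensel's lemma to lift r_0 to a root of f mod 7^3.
r_2 = 172 (mod 343)

Hensel: r_{i+1} = r_i − f(r_i)/f′(r_i) mod 7^{i+2}, where f′(x) = 3x². Iterate:
  r_0 = 4 (mod 7)
  r_1 = 25 (mod 49)
  r_2 = 172 (mod 343)
Final: r = 172 with f(r) ≡ 0 mod 7^3.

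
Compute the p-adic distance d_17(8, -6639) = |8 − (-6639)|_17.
d_17(8, -6639) = 1/289

Step 1 — x − y = 8 − (-6639) = 6647. Step 2 — v_17(6647) = 2 (factor: 6647 = (17^2 · 23); the sign does not affect v_p). Step 3 — |x − y|_17 = 17^{-2} = 1/289.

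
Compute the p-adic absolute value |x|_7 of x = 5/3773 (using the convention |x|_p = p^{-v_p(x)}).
|5/3773|_7 = 343

Step 1 — compute v_7(x) by factoring powers of 7 out of the numerator and denominator: v_7(5/3773) = -3. Step 2 — apply |x|_p = p^{-v_p(x)} = 7^{3} = 343.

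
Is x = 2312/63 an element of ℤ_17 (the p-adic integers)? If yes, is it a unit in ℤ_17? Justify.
x ∈ ℤ_17 but not a unit; v_17(x) = 2 > 0

ℤ_17 = {x ∈ ℚ_17 : v_17(x) ≥ 0} and ℤ_17^× = {x ∈ ℤ_17 : v_17(x) = 0}. Here v_17(2312/63) = v_17(num) − v_17(den) = 2; compare against these criteria.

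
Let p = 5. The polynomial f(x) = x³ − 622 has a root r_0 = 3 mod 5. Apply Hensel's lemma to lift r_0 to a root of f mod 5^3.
r_2 = 38 (mod 125)

Hensel: r_{i+1} = r_i − f(r_i)/f′(r_i) mod 5^{i+2}, where f′(x) = 3x². Iterate:
  r_0 = 3 (mod 5)
  r_1 = 13 (mod 25)
  r_2 = 38 (mod 125)
Final: r = 38 with f(r) ≡ 0 mod 5^3.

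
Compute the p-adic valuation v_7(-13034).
v_7(-13034) = 3

v_7(n) is the largest exponent k such that 7^k divides n. Factor out: -13034 = -7^3 · 38. (Sign doesn't affect v_p.) So v_7(-13034) = 3.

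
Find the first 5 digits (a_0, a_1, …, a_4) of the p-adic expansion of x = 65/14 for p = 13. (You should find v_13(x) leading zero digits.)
(a_0, …, a_4) = (0, 5, 8, 4, 8)

v_13(65/14) = 1, so a_0 = ... = a_0 = 0. Factor out: x = 13^1 · u with u = 5/14 a unit in ℤ_13. Expand u iteratively via a_{v+i} = u_i mod 13, u_{i+1} = (u_i − a_{v+i})/13:
  u_0 = 5/14;  a_1 = 5;  u_1 = (u_0 − 5)/13 = -5/14
  u_1 = -5/14;  a_2 = 8;  u_2 = (u_1 − 8)/13 = -9/14
  u_2 = -9/14;  a_3 = 4;  u_3 = (u_2 − 4)/13 = -5/14
  u_3 = -5/14;  a_4 = 8;  u_4 = (u_3 − 8)/13 = -9/14
Digits: (0, 5, 8, 4, 8).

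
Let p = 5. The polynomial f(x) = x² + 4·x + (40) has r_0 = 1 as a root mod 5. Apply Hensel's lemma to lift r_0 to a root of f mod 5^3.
r_2 = 31 (mod 125)

Hensel: r_{i+1} = r_i − f(r_i)·(f′(r_i))^{-1} mod 5^{i+2}, f′(x) = 2x + 4. Iterate:
  r_0 = 1 (mod 5)
  r_1 = 6 (mod 25)
  r_2 = 31 (mod 125)
Final: r = 31 satisfies f(r) ≡ 0 mod 5^3.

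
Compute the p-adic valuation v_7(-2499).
v_7(-2499) = 2

v_7(n) is the largest exponent k such that 7^k divides n. Factor out: -2499 = -7^2 · 51. (Sign doesn't affect v_p.) So v_7(-2499) = 2.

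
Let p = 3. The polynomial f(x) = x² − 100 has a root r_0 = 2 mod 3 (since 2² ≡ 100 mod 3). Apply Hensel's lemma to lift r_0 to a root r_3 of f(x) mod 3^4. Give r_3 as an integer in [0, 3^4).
r_3 = 71 (mod 81)

Hensel's recurrence: r_{i+1} = r_i − f(r_i)·(f′(r_i))^{-1} mod 3^{i+2}, with f′(x) = 2x. Iterate:
  r_0 = 2 (mod 3)
  r_1 = 8 (mod 9)
  r_2 = 17 (mod 27)
  r_3 = 71 (mod 81)
Final: r_3 = 71, and one checks f(r_3) ≡ 0 mod 3^4.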